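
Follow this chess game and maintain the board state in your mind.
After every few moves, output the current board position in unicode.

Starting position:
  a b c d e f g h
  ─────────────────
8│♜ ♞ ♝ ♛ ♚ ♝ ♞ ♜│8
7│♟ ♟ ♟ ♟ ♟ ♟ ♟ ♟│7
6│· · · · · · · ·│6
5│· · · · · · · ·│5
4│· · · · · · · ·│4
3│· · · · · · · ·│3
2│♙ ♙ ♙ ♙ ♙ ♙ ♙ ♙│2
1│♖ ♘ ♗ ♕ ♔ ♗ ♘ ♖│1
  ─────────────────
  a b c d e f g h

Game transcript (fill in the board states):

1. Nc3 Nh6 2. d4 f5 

  a b c d e f g h
  ─────────────────
8│♜ ♞ ♝ ♛ ♚ ♝ · ♜│8
7│♟ ♟ ♟ ♟ ♟ · ♟ ♟│7
6│· · · · · · · ♞│6
5│· · · · · ♟ · ·│5
4│· · · ♙ · · · ·│4
3│· · ♘ · · · · ·│3
2│♙ ♙ ♙ · ♙ ♙ ♙ ♙│2
1│♖ · ♗ ♕ ♔ ♗ ♘ ♖│1
  ─────────────────
  a b c d e f g h

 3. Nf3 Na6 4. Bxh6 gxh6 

  a b c d e f g h
  ─────────────────
8│♜ · ♝ ♛ ♚ ♝ · ♜│8
7│♟ ♟ ♟ ♟ ♟ · · ♟│7
6│♞ · · · · · · ♟│6
5│· · · · · ♟ · ·│5
4│· · · ♙ · · · ·│4
3│· · ♘ · · ♘ · ·│3
2│♙ ♙ ♙ · ♙ ♙ ♙ ♙│2
1│♖ · · ♕ ♔ ♗ · ♖│1
  ─────────────────
  a b c d e f g h

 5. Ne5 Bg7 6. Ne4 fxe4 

  a b c d e f g h
  ─────────────────
8│♜ · ♝ ♛ ♚ · · ♜│8
7│♟ ♟ ♟ ♟ ♟ · ♝ ♟│7
6│♞ · · · · · · ♟│6
5│· · · · ♘ · · ·│5
4│· · · ♙ ♟ · · ·│4
3│· · · · · · · ·│3
2│♙ ♙ ♙ · ♙ ♙ ♙ ♙│2
1│♖ · · ♕ ♔ ♗ · ♖│1
  ─────────────────
  a b c d e f g h

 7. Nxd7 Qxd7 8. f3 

  a b c d e f g h
  ─────────────────
8│♜ · ♝ · ♚ · · ♜│8
7│♟ ♟ ♟ ♛ ♟ · ♝ ♟│7
6│♞ · · · · · · ♟│6
5│· · · · · · · ·│5
4│· · · ♙ ♟ · · ·│4
3│· · · · · ♙ · ·│3
2│♙ ♙ ♙ · ♙ · ♙ ♙│2
1│♖ · · ♕ ♔ ♗ · ♖│1
  ─────────────────
  a b c d e f g h


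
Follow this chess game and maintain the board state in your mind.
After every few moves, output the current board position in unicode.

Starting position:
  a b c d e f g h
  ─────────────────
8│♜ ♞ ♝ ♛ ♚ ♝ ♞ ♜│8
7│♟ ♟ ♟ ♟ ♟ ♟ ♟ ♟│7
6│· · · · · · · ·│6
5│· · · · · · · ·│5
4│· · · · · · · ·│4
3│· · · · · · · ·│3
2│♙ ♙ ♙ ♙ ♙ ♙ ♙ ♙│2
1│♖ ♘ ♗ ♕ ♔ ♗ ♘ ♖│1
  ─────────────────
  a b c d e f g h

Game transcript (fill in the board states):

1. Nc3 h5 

  a b c d e f g h
  ─────────────────
8│♜ ♞ ♝ ♛ ♚ ♝ ♞ ♜│8
7│♟ ♟ ♟ ♟ ♟ ♟ ♟ ·│7
6│· · · · · · · ·│6
5│· · · · · · · ♟│5
4│· · · · · · · ·│4
3│· · ♘ · · · · ·│3
2│♙ ♙ ♙ ♙ ♙ ♙ ♙ ♙│2
1│♖ · ♗ ♕ ♔ ♗ ♘ ♖│1
  ─────────────────
  a b c d e f g h

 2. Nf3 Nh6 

  a b c d e f g h
  ─────────────────
8│♜ ♞ ♝ ♛ ♚ ♝ · ♜│8
7│♟ ♟ ♟ ♟ ♟ ♟ ♟ ·│7
6│· · · · · · · ♞│6
5│· · · · · · · ♟│5
4│· · · · · · · ·│4
3│· · ♘ · · ♘ · ·│3
2│♙ ♙ ♙ ♙ ♙ ♙ ♙ ♙│2
1│♖ · ♗ ♕ ♔ ♗ · ♖│1
  ─────────────────
  a b c d e f g h

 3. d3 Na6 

  a b c d e f g h
  ─────────────────
8│♜ · ♝ ♛ ♚ ♝ · ♜│8
7│♟ ♟ ♟ ♟ ♟ ♟ ♟ ·│7
6│♞ · · · · · · ♞│6
5│· · · · · · · ♟│5
4│· · · · · · · ·│4
3│· · ♘ ♙ · ♘ · ·│3
2│♙ ♙ ♙ · ♙ ♙ ♙ ♙│2
1│♖ · ♗ ♕ ♔ ♗ · ♖│1
  ─────────────────
  a b c d e f g h

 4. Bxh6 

  a b c d e f g h
  ─────────────────
8│♜ · ♝ ♛ ♚ ♝ · ♜│8
7│♟ ♟ ♟ ♟ ♟ ♟ ♟ ·│7
6│♞ · · · · · · ♗│6
5│· · · · · · · ♟│5
4│· · · · · · · ·│4
3│· · ♘ ♙ · ♘ · ·│3
2│♙ ♙ ♙ · ♙ ♙ ♙ ♙│2
1│♖ · · ♕ ♔ ♗ · ♖│1
  ─────────────────
  a b c d e f g h


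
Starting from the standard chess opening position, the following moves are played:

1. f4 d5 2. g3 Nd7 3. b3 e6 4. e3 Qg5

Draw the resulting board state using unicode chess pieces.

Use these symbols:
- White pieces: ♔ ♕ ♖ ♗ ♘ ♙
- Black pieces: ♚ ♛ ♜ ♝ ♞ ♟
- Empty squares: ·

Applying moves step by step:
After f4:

♜ ♞ ♝ ♛ ♚ ♝ ♞ ♜
♟ ♟ ♟ ♟ ♟ ♟ ♟ ♟
· · · · · · · ·
· · · · · · · ·
· · · · · ♙ · ·
· · · · · · · ·
♙ ♙ ♙ ♙ ♙ · ♙ ♙
♖ ♘ ♗ ♕ ♔ ♗ ♘ ♖


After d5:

♜ ♞ ♝ ♛ ♚ ♝ ♞ ♜
♟ ♟ ♟ · ♟ ♟ ♟ ♟
· · · · · · · ·
· · · ♟ · · · ·
· · · · · ♙ · ·
· · · · · · · ·
♙ ♙ ♙ ♙ ♙ · ♙ ♙
♖ ♘ ♗ ♕ ♔ ♗ ♘ ♖


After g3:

♜ ♞ ♝ ♛ ♚ ♝ ♞ ♜
♟ ♟ ♟ · ♟ ♟ ♟ ♟
· · · · · · · ·
· · · ♟ · · · ·
· · · · · ♙ · ·
· · · · · · ♙ ·
♙ ♙ ♙ ♙ ♙ · · ♙
♖ ♘ ♗ ♕ ♔ ♗ ♘ ♖


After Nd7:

♜ · ♝ ♛ ♚ ♝ ♞ ♜
♟ ♟ ♟ ♞ ♟ ♟ ♟ ♟
· · · · · · · ·
· · · ♟ · · · ·
· · · · · ♙ · ·
· · · · · · ♙ ·
♙ ♙ ♙ ♙ ♙ · · ♙
♖ ♘ ♗ ♕ ♔ ♗ ♘ ♖


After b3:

♜ · ♝ ♛ ♚ ♝ ♞ ♜
♟ ♟ ♟ ♞ ♟ ♟ ♟ ♟
· · · · · · · ·
· · · ♟ · · · ·
· · · · · ♙ · ·
· ♙ · · · · ♙ ·
♙ · ♙ ♙ ♙ · · ♙
♖ ♘ ♗ ♕ ♔ ♗ ♘ ♖


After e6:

♜ · ♝ ♛ ♚ ♝ ♞ ♜
♟ ♟ ♟ ♞ · ♟ ♟ ♟
· · · · ♟ · · ·
· · · ♟ · · · ·
· · · · · ♙ · ·
· ♙ · · · · ♙ ·
♙ · ♙ ♙ ♙ · · ♙
♖ ♘ ♗ ♕ ♔ ♗ ♘ ♖


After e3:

♜ · ♝ ♛ ♚ ♝ ♞ ♜
♟ ♟ ♟ ♞ · ♟ ♟ ♟
· · · · ♟ · · ·
· · · ♟ · · · ·
· · · · · ♙ · ·
· ♙ · · ♙ · ♙ ·
♙ · ♙ ♙ · · · ♙
♖ ♘ ♗ ♕ ♔ ♗ ♘ ♖


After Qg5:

♜ · ♝ · ♚ ♝ ♞ ♜
♟ ♟ ♟ ♞ · ♟ ♟ ♟
· · · · ♟ · · ·
· · · ♟ · · ♛ ·
· · · · · ♙ · ·
· ♙ · · ♙ · ♙ ·
♙ · ♙ ♙ · · · ♙
♖ ♘ ♗ ♕ ♔ ♗ ♘ ♖



  a b c d e f g h
  ─────────────────
8│♜ · ♝ · ♚ ♝ ♞ ♜│8
7│♟ ♟ ♟ ♞ · ♟ ♟ ♟│7
6│· · · · ♟ · · ·│6
5│· · · ♟ · · ♛ ·│5
4│· · · · · ♙ · ·│4
3│· ♙ · · ♙ · ♙ ·│3
2│♙ · ♙ ♙ · · · ♙│2
1│♖ ♘ ♗ ♕ ♔ ♗ ♘ ♖│1
  ─────────────────
  a b c d e f g h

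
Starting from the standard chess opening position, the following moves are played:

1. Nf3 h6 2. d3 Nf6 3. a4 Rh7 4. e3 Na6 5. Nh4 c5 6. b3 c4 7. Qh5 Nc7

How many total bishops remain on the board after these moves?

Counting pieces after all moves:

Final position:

  a b c d e f g h
  ─────────────────
8│♜ · ♝ ♛ ♚ ♝ · ·│8
7│♟ ♟ ♞ ♟ ♟ ♟ ♟ ♜│7
6│· · · · · ♞ · ♟│6
5│· · · · · · · ♕│5
4│♙ · ♟ · · · · ♘│4
3│· ♙ · ♙ ♙ · · ·│3
2│· · ♙ · · ♙ ♙ ♙│2
1│♖ ♘ ♗ · ♔ ♗ · ♖│1
  ─────────────────
  a b c d e f g h


4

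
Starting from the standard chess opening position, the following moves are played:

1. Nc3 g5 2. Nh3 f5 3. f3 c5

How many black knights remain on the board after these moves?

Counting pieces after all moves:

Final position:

  a b c d e f g h
  ─────────────────
8│♜ ♞ ♝ ♛ ♚ ♝ ♞ ♜│8
7│♟ ♟ · ♟ ♟ · · ♟│7
6│· · · · · · · ·│6
5│· · ♟ · · ♟ ♟ ·│5
4│· · · · · · · ·│4
3│· · ♘ · · ♙ · ♘│3
2│♙ ♙ ♙ ♙ ♙ · ♙ ♙│2
1│♖ · ♗ ♕ ♔ ♗ · ♖│1
  ─────────────────
  a b c d e f g h


2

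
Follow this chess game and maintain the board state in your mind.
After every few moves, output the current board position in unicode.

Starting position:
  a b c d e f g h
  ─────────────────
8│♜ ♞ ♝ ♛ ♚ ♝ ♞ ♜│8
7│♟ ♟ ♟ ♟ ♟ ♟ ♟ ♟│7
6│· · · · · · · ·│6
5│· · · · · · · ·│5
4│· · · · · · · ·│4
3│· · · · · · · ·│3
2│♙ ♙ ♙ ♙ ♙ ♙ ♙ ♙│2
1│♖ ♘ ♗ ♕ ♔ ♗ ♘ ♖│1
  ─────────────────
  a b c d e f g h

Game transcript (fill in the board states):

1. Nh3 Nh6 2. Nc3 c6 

  a b c d e f g h
  ─────────────────
8│♜ ♞ ♝ ♛ ♚ ♝ · ♜│8
7│♟ ♟ · ♟ ♟ ♟ ♟ ♟│7
6│· · ♟ · · · · ♞│6
5│· · · · · · · ·│5
4│· · · · · · · ·│4
3│· · ♘ · · · · ♘│3
2│♙ ♙ ♙ ♙ ♙ ♙ ♙ ♙│2
1│♖ · ♗ ♕ ♔ ♗ · ♖│1
  ─────────────────
  a b c d e f g h

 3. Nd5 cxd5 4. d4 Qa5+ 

  a b c d e f g h
  ─────────────────
8│♜ ♞ ♝ · ♚ ♝ · ♜│8
7│♟ ♟ · ♟ ♟ ♟ ♟ ♟│7
6│· · · · · · · ♞│6
5│♛ · · ♟ · · · ·│5
4│· · · ♙ · · · ·│4
3│· · · · · · · ♘│3
2│♙ ♙ ♙ · ♙ ♙ ♙ ♙│2
1│♖ · ♗ ♕ ♔ ♗ · ♖│1
  ─────────────────
  a b c d e f g h

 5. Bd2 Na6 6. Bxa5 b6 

  a b c d e f g h
  ─────────────────
8│♜ · ♝ · ♚ ♝ · ♜│8
7│♟ · · ♟ ♟ ♟ ♟ ♟│7
6│♞ ♟ · · · · · ♞│6
5│♗ · · ♟ · · · ·│5
4│· · · ♙ · · · ·│4
3│· · · · · · · ♘│3
2│♙ ♙ ♙ · ♙ ♙ ♙ ♙│2
1│♖ · · ♕ ♔ ♗ · ♖│1
  ─────────────────
  a b c d e f g h

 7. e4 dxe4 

  a b c d e f g h
  ─────────────────
8│♜ · ♝ · ♚ ♝ · ♜│8
7│♟ · · ♟ ♟ ♟ ♟ ♟│7
6│♞ ♟ · · · · · ♞│6
5│♗ · · · · · · ·│5
4│· · · ♙ ♟ · · ·│4
3│· · · · · · · ♘│3
2│♙ ♙ ♙ · · ♙ ♙ ♙│2
1│♖ · · ♕ ♔ ♗ · ♖│1
  ─────────────────
  a b c d e f g h


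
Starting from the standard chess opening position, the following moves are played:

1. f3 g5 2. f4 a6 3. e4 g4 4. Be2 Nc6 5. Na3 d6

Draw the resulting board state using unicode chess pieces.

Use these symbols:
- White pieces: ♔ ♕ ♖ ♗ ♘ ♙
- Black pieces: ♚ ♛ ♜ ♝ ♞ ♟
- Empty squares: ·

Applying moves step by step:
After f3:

♜ ♞ ♝ ♛ ♚ ♝ ♞ ♜
♟ ♟ ♟ ♟ ♟ ♟ ♟ ♟
· · · · · · · ·
· · · · · · · ·
· · · · · · · ·
· · · · · ♙ · ·
♙ ♙ ♙ ♙ ♙ · ♙ ♙
♖ ♘ ♗ ♕ ♔ ♗ ♘ ♖


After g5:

♜ ♞ ♝ ♛ ♚ ♝ ♞ ♜
♟ ♟ ♟ ♟ ♟ ♟ · ♟
· · · · · · · ·
· · · · · · ♟ ·
· · · · · · · ·
· · · · · ♙ · ·
♙ ♙ ♙ ♙ ♙ · ♙ ♙
♖ ♘ ♗ ♕ ♔ ♗ ♘ ♖


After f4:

♜ ♞ ♝ ♛ ♚ ♝ ♞ ♜
♟ ♟ ♟ ♟ ♟ ♟ · ♟
· · · · · · · ·
· · · · · · ♟ ·
· · · · · ♙ · ·
· · · · · · · ·
♙ ♙ ♙ ♙ ♙ · ♙ ♙
♖ ♘ ♗ ♕ ♔ ♗ ♘ ♖


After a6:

♜ ♞ ♝ ♛ ♚ ♝ ♞ ♜
· ♟ ♟ ♟ ♟ ♟ · ♟
♟ · · · · · · ·
· · · · · · ♟ ·
· · · · · ♙ · ·
· · · · · · · ·
♙ ♙ ♙ ♙ ♙ · ♙ ♙
♖ ♘ ♗ ♕ ♔ ♗ ♘ ♖


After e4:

♜ ♞ ♝ ♛ ♚ ♝ ♞ ♜
· ♟ ♟ ♟ ♟ ♟ · ♟
♟ · · · · · · ·
· · · · · · ♟ ·
· · · · ♙ ♙ · ·
· · · · · · · ·
♙ ♙ ♙ ♙ · · ♙ ♙
♖ ♘ ♗ ♕ ♔ ♗ ♘ ♖


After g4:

♜ ♞ ♝ ♛ ♚ ♝ ♞ ♜
· ♟ ♟ ♟ ♟ ♟ · ♟
♟ · · · · · · ·
· · · · · · · ·
· · · · ♙ ♙ ♟ ·
· · · · · · · ·
♙ ♙ ♙ ♙ · · ♙ ♙
♖ ♘ ♗ ♕ ♔ ♗ ♘ ♖


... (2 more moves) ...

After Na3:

♜ · ♝ ♛ ♚ ♝ ♞ ♜
· ♟ ♟ ♟ ♟ ♟ · ♟
♟ · ♞ · · · · ·
· · · · · · · ·
· · · · ♙ ♙ ♟ ·
♘ · · · · · · ·
♙ ♙ ♙ ♙ ♗ · ♙ ♙
♖ · ♗ ♕ ♔ · ♘ ♖


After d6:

♜ · ♝ ♛ ♚ ♝ ♞ ♜
· ♟ ♟ · ♟ ♟ · ♟
♟ · ♞ ♟ · · · ·
· · · · · · · ·
· · · · ♙ ♙ ♟ ·
♘ · · · · · · ·
♙ ♙ ♙ ♙ ♗ · ♙ ♙
♖ · ♗ ♕ ♔ · ♘ ♖



  a b c d e f g h
  ─────────────────
8│♜ · ♝ ♛ ♚ ♝ ♞ ♜│8
7│· ♟ ♟ · ♟ ♟ · ♟│7
6│♟ · ♞ ♟ · · · ·│6
5│· · · · · · · ·│5
4│· · · · ♙ ♙ ♟ ·│4
3│♘ · · · · · · ·│3
2│♙ ♙ ♙ ♙ ♗ · ♙ ♙│2
1│♖ · ♗ ♕ ♔ · ♘ ♖│1
  ─────────────────
  a b c d e f g h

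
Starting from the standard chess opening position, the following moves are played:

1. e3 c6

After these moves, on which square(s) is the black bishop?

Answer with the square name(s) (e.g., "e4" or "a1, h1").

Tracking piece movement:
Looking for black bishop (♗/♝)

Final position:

  a b c d e f g h
  ─────────────────
8│♜ ♞ ♝ ♛ ♚ ♝ ♞ ♜│8
7│♟ ♟ · ♟ ♟ ♟ ♟ ♟│7
6│· · ♟ · · · · ·│6
5│· · · · · · · ·│5
4│· · · · · · · ·│4
3│· · · · ♙ · · ·│3
2│♙ ♙ ♙ ♙ · ♙ ♙ ♙│2
1│♖ ♘ ♗ ♕ ♔ ♗ ♘ ♖│1
  ─────────────────
  a b c d e f g h


c8, f8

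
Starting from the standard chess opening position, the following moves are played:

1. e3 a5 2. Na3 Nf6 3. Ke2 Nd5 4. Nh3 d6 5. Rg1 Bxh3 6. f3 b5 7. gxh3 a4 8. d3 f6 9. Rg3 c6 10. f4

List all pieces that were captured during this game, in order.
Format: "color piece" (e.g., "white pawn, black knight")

Tracking captures:
  Bxh3: captured white knight
  gxh3: captured black bishop

white knight, black bishop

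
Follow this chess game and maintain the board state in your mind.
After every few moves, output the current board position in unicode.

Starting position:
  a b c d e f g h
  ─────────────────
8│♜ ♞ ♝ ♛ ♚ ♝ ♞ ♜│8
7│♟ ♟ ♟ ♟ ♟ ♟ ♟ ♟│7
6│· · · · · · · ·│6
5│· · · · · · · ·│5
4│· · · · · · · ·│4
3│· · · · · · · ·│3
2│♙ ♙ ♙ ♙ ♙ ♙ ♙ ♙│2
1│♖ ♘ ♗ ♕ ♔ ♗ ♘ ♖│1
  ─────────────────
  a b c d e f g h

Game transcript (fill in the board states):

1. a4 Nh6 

  a b c d e f g h
  ─────────────────
8│♜ ♞ ♝ ♛ ♚ ♝ · ♜│8
7│♟ ♟ ♟ ♟ ♟ ♟ ♟ ♟│7
6│· · · · · · · ♞│6
5│· · · · · · · ·│5
4│♙ · · · · · · ·│4
3│· · · · · · · ·│3
2│· ♙ ♙ ♙ ♙ ♙ ♙ ♙│2
1│♖ ♘ ♗ ♕ ♔ ♗ ♘ ♖│1
  ─────────────────
  a b c d e f g h

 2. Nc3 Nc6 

  a b c d e f g h
  ─────────────────
8│♜ · ♝ ♛ ♚ ♝ · ♜│8
7│♟ ♟ ♟ ♟ ♟ ♟ ♟ ♟│7
6│· · ♞ · · · · ♞│6
5│· · · · · · · ·│5
4│♙ · · · · · · ·│4
3│· · ♘ · · · · ·│3
2│· ♙ ♙ ♙ ♙ ♙ ♙ ♙│2
1│♖ · ♗ ♕ ♔ ♗ ♘ ♖│1
  ─────────────────
  a b c d e f g h

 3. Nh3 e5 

  a b c d e f g h
  ─────────────────
8│♜ · ♝ ♛ ♚ ♝ · ♜│8
7│♟ ♟ ♟ ♟ · ♟ ♟ ♟│7
6│· · ♞ · · · · ♞│6
5│· · · · ♟ · · ·│5
4│♙ · · · · · · ·│4
3│· · ♘ · · · · ♘│3
2│· ♙ ♙ ♙ ♙ ♙ ♙ ♙│2
1│♖ · ♗ ♕ ♔ ♗ · ♖│1
  ─────────────────
  a b c d e f g h

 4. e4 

  a b c d e f g h
  ─────────────────
8│♜ · ♝ ♛ ♚ ♝ · ♜│8
7│♟ ♟ ♟ ♟ · ♟ ♟ ♟│7
6│· · ♞ · · · · ♞│6
5│· · · · ♟ · · ·│5
4│♙ · · · ♙ · · ·│4
3│· · ♘ · · · · ♘│3
2│· ♙ ♙ ♙ · ♙ ♙ ♙│2
1│♖ · ♗ ♕ ♔ ♗ · ♖│1
  ─────────────────
  a b c d e f g h


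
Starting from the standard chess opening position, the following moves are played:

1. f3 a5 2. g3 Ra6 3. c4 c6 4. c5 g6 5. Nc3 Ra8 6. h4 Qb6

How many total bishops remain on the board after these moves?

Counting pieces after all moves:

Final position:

  a b c d e f g h
  ─────────────────
8│♜ ♞ ♝ · ♚ ♝ ♞ ♜│8
7│· ♟ · ♟ ♟ ♟ · ♟│7
6│· ♛ ♟ · · · ♟ ·│6
5│♟ · ♙ · · · · ·│5
4│· · · · · · · ♙│4
3│· · ♘ · · ♙ ♙ ·│3
2│♙ ♙ · ♙ ♙ · · ·│2
1│♖ · ♗ ♕ ♔ ♗ ♘ ♖│1
  ─────────────────
  a b c d e f g h


4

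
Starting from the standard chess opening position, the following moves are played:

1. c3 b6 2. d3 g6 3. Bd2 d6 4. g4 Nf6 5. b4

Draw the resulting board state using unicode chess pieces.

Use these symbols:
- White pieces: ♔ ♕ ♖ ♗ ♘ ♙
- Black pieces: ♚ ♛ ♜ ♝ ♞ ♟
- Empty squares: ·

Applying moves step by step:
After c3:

♜ ♞ ♝ ♛ ♚ ♝ ♞ ♜
♟ ♟ ♟ ♟ ♟ ♟ ♟ ♟
· · · · · · · ·
· · · · · · · ·
· · · · · · · ·
· · ♙ · · · · ·
♙ ♙ · ♙ ♙ ♙ ♙ ♙
♖ ♘ ♗ ♕ ♔ ♗ ♘ ♖


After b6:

♜ ♞ ♝ ♛ ♚ ♝ ♞ ♜
♟ · ♟ ♟ ♟ ♟ ♟ ♟
· ♟ · · · · · ·
· · · · · · · ·
· · · · · · · ·
· · ♙ · · · · ·
♙ ♙ · ♙ ♙ ♙ ♙ ♙
♖ ♘ ♗ ♕ ♔ ♗ ♘ ♖


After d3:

♜ ♞ ♝ ♛ ♚ ♝ ♞ ♜
♟ · ♟ ♟ ♟ ♟ ♟ ♟
· ♟ · · · · · ·
· · · · · · · ·
· · · · · · · ·
· · ♙ ♙ · · · ·
♙ ♙ · · ♙ ♙ ♙ ♙
♖ ♘ ♗ ♕ ♔ ♗ ♘ ♖


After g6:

♜ ♞ ♝ ♛ ♚ ♝ ♞ ♜
♟ · ♟ ♟ ♟ ♟ · ♟
· ♟ · · · · ♟ ·
· · · · · · · ·
· · · · · · · ·
· · ♙ ♙ · · · ·
♙ ♙ · · ♙ ♙ ♙ ♙
♖ ♘ ♗ ♕ ♔ ♗ ♘ ♖


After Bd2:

♜ ♞ ♝ ♛ ♚ ♝ ♞ ♜
♟ · ♟ ♟ ♟ ♟ · ♟
· ♟ · · · · ♟ ·
· · · · · · · ·
· · · · · · · ·
· · ♙ ♙ · · · ·
♙ ♙ · ♗ ♙ ♙ ♙ ♙
♖ ♘ · ♕ ♔ ♗ ♘ ♖


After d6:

♜ ♞ ♝ ♛ ♚ ♝ ♞ ♜
♟ · ♟ · ♟ ♟ · ♟
· ♟ · ♟ · · ♟ ·
· · · · · · · ·
· · · · · · · ·
· · ♙ ♙ · · · ·
♙ ♙ · ♗ ♙ ♙ ♙ ♙
♖ ♘ · ♕ ♔ ♗ ♘ ♖


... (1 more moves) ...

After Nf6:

♜ ♞ ♝ ♛ ♚ ♝ · ♜
♟ · ♟ · ♟ ♟ · ♟
· ♟ · ♟ · ♞ ♟ ·
· · · · · · · ·
· · · · · · ♙ ·
· · ♙ ♙ · · · ·
♙ ♙ · ♗ ♙ ♙ · ♙
♖ ♘ · ♕ ♔ ♗ ♘ ♖


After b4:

♜ ♞ ♝ ♛ ♚ ♝ · ♜
♟ · ♟ · ♟ ♟ · ♟
· ♟ · ♟ · ♞ ♟ ·
· · · · · · · ·
· ♙ · · · · ♙ ·
· · ♙ ♙ · · · ·
♙ · · ♗ ♙ ♙ · ♙
♖ ♘ · ♕ ♔ ♗ ♘ ♖



  a b c d e f g h
  ─────────────────
8│♜ ♞ ♝ ♛ ♚ ♝ · ♜│8
7│♟ · ♟ · ♟ ♟ · ♟│7
6│· ♟ · ♟ · ♞ ♟ ·│6
5│· · · · · · · ·│5
4│· ♙ · · · · ♙ ·│4
3│· · ♙ ♙ · · · ·│3
2│♙ · · ♗ ♙ ♙ · ♙│2
1│♖ ♘ · ♕ ♔ ♗ ♘ ♖│1
  ─────────────────
  a b c d e f g h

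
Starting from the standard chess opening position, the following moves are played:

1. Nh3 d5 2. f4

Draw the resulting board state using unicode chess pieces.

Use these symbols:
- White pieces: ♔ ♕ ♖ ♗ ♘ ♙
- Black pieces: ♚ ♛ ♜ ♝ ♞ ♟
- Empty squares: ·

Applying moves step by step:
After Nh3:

♜ ♞ ♝ ♛ ♚ ♝ ♞ ♜
♟ ♟ ♟ ♟ ♟ ♟ ♟ ♟
· · · · · · · ·
· · · · · · · ·
· · · · · · · ·
· · · · · · · ♘
♙ ♙ ♙ ♙ ♙ ♙ ♙ ♙
♖ ♘ ♗ ♕ ♔ ♗ · ♖


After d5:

♜ ♞ ♝ ♛ ♚ ♝ ♞ ♜
♟ ♟ ♟ · ♟ ♟ ♟ ♟
· · · · · · · ·
· · · ♟ · · · ·
· · · · · · · ·
· · · · · · · ♘
♙ ♙ ♙ ♙ ♙ ♙ ♙ ♙
♖ ♘ ♗ ♕ ♔ ♗ · ♖


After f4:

♜ ♞ ♝ ♛ ♚ ♝ ♞ ♜
♟ ♟ ♟ · ♟ ♟ ♟ ♟
· · · · · · · ·
· · · ♟ · · · ·
· · · · · ♙ · ·
· · · · · · · ♘
♙ ♙ ♙ ♙ ♙ · ♙ ♙
♖ ♘ ♗ ♕ ♔ ♗ · ♖



  a b c d e f g h
  ─────────────────
8│♜ ♞ ♝ ♛ ♚ ♝ ♞ ♜│8
7│♟ ♟ ♟ · ♟ ♟ ♟ ♟│7
6│· · · · · · · ·│6
5│· · · ♟ · · · ·│5
4│· · · · · ♙ · ·│4
3│· · · · · · · ♘│3
2│♙ ♙ ♙ ♙ ♙ · ♙ ♙│2
1│♖ ♘ ♗ ♕ ♔ ♗ · ♖│1
  ─────────────────
  a b c d e f g h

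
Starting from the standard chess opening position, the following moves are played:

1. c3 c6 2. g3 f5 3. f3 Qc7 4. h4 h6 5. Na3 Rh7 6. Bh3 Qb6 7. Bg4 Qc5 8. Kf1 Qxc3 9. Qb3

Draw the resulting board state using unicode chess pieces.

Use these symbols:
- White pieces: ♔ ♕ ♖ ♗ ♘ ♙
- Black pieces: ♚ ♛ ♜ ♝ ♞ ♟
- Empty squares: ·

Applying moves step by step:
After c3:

♜ ♞ ♝ ♛ ♚ ♝ ♞ ♜
♟ ♟ ♟ ♟ ♟ ♟ ♟ ♟
· · · · · · · ·
· · · · · · · ·
· · · · · · · ·
· · ♙ · · · · ·
♙ ♙ · ♙ ♙ ♙ ♙ ♙
♖ ♘ ♗ ♕ ♔ ♗ ♘ ♖


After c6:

♜ ♞ ♝ ♛ ♚ ♝ ♞ ♜
♟ ♟ · ♟ ♟ ♟ ♟ ♟
· · ♟ · · · · ·
· · · · · · · ·
· · · · · · · ·
· · ♙ · · · · ·
♙ ♙ · ♙ ♙ ♙ ♙ ♙
♖ ♘ ♗ ♕ ♔ ♗ ♘ ♖


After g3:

♜ ♞ ♝ ♛ ♚ ♝ ♞ ♜
♟ ♟ · ♟ ♟ ♟ ♟ ♟
· · ♟ · · · · ·
· · · · · · · ·
· · · · · · · ·
· · ♙ · · · ♙ ·
♙ ♙ · ♙ ♙ ♙ · ♙
♖ ♘ ♗ ♕ ♔ ♗ ♘ ♖


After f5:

♜ ♞ ♝ ♛ ♚ ♝ ♞ ♜
♟ ♟ · ♟ ♟ · ♟ ♟
· · ♟ · · · · ·
· · · · · ♟ · ·
· · · · · · · ·
· · ♙ · · · ♙ ·
♙ ♙ · ♙ ♙ ♙ · ♙
♖ ♘ ♗ ♕ ♔ ♗ ♘ ♖


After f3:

♜ ♞ ♝ ♛ ♚ ♝ ♞ ♜
♟ ♟ · ♟ ♟ · ♟ ♟
· · ♟ · · · · ·
· · · · · ♟ · ·
· · · · · · · ·
· · ♙ · · ♙ ♙ ·
♙ ♙ · ♙ ♙ · · ♙
♖ ♘ ♗ ♕ ♔ ♗ ♘ ♖


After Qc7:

♜ ♞ ♝ · ♚ ♝ ♞ ♜
♟ ♟ ♛ ♟ ♟ · ♟ ♟
· · ♟ · · · · ·
· · · · · ♟ · ·
· · · · · · · ·
· · ♙ · · ♙ ♙ ·
♙ ♙ · ♙ ♙ · · ♙
♖ ♘ ♗ ♕ ♔ ♗ ♘ ♖


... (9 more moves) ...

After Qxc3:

♜ ♞ ♝ · ♚ ♝ ♞ ·
♟ ♟ · ♟ ♟ · ♟ ♜
· · ♟ · · · · ♟
· · · · · ♟ · ·
· · · · · · ♗ ♙
♘ · ♛ · · ♙ ♙ ·
♙ ♙ · ♙ ♙ · · ·
♖ · ♗ ♕ · ♔ ♘ ♖


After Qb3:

♜ ♞ ♝ · ♚ ♝ ♞ ·
♟ ♟ · ♟ ♟ · ♟ ♜
· · ♟ · · · · ♟
· · · · · ♟ · ·
· · · · · · ♗ ♙
♘ ♕ ♛ · · ♙ ♙ ·
♙ ♙ · ♙ ♙ · · ·
♖ · ♗ · · ♔ ♘ ♖



  a b c d e f g h
  ─────────────────
8│♜ ♞ ♝ · ♚ ♝ ♞ ·│8
7│♟ ♟ · ♟ ♟ · ♟ ♜│7
6│· · ♟ · · · · ♟│6
5│· · · · · ♟ · ·│5
4│· · · · · · ♗ ♙│4
3│♘ ♕ ♛ · · ♙ ♙ ·│3
2│♙ ♙ · ♙ ♙ · · ·│2
1│♖ · ♗ · · ♔ ♘ ♖│1
  ─────────────────
  a b c d e f g h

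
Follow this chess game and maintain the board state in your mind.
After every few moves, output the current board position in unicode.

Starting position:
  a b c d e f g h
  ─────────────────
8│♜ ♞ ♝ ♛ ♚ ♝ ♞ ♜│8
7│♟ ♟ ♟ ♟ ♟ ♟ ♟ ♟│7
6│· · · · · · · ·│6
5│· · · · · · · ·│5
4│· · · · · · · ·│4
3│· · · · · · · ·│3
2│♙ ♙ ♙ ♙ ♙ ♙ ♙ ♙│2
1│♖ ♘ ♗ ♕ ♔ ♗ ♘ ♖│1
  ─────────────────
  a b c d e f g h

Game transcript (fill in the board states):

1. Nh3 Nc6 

  a b c d e f g h
  ─────────────────
8│♜ · ♝ ♛ ♚ ♝ ♞ ♜│8
7│♟ ♟ ♟ ♟ ♟ ♟ ♟ ♟│7
6│· · ♞ · · · · ·│6
5│· · · · · · · ·│5
4│· · · · · · · ·│4
3│· · · · · · · ♘│3
2│♙ ♙ ♙ ♙ ♙ ♙ ♙ ♙│2
1│♖ ♘ ♗ ♕ ♔ ♗ · ♖│1
  ─────────────────
  a b c d e f g h

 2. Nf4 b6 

  a b c d e f g h
  ─────────────────
8│♜ · ♝ ♛ ♚ ♝ ♞ ♜│8
7│♟ · ♟ ♟ ♟ ♟ ♟ ♟│7
6│· ♟ ♞ · · · · ·│6
5│· · · · · · · ·│5
4│· · · · · ♘ · ·│4
3│· · · · · · · ·│3
2│♙ ♙ ♙ ♙ ♙ ♙ ♙ ♙│2
1│♖ ♘ ♗ ♕ ♔ ♗ · ♖│1
  ─────────────────
  a b c d e f g h

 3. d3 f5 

  a b c d e f g h
  ─────────────────
8│♜ · ♝ ♛ ♚ ♝ ♞ ♜│8
7│♟ · ♟ ♟ ♟ · ♟ ♟│7
6│· ♟ ♞ · · · · ·│6
5│· · · · · ♟ · ·│5
4│· · · · · ♘ · ·│4
3│· · · ♙ · · · ·│3
2│♙ ♙ ♙ · ♙ ♙ ♙ ♙│2
1│♖ ♘ ♗ ♕ ♔ ♗ · ♖│1
  ─────────────────
  a b c d e f g h

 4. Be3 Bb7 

  a b c d e f g h
  ─────────────────
8│♜ · · ♛ ♚ ♝ ♞ ♜│8
7│♟ ♝ ♟ ♟ ♟ · ♟ ♟│7
6│· ♟ ♞ · · · · ·│6
5│· · · · · ♟ · ·│5
4│· · · · · ♘ · ·│4
3│· · · ♙ ♗ · · ·│3
2│♙ ♙ ♙ · ♙ ♙ ♙ ♙│2
1│♖ ♘ · ♕ ♔ ♗ · ♖│1
  ─────────────────
  a b c d e f g h

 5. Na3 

  a b c d e f g h
  ─────────────────
8│♜ · · ♛ ♚ ♝ ♞ ♜│8
7│♟ ♝ ♟ ♟ ♟ · ♟ ♟│7
6│· ♟ ♞ · · · · ·│6
5│· · · · · ♟ · ·│5
4│· · · · · ♘ · ·│4
3│♘ · · ♙ ♗ · · ·│3
2│♙ ♙ ♙ · ♙ ♙ ♙ ♙│2
1│♖ · · ♕ ♔ ♗ · ♖│1
  ─────────────────
  a b c d e f g h


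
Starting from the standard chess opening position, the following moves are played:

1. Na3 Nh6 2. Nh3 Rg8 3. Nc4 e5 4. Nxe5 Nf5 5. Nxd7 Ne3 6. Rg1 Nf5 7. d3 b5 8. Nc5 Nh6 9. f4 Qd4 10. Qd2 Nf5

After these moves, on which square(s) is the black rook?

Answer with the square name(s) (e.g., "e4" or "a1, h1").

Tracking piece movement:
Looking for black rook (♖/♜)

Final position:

  a b c d e f g h
  ─────────────────
8│♜ ♞ ♝ · ♚ ♝ ♜ ·│8
7│♟ · ♟ · · ♟ ♟ ♟│7
6│· · · · · · · ·│6
5│· ♟ ♘ · · ♞ · ·│5
4│· · · ♛ · ♙ · ·│4
3│· · · ♙ · · · ♘│3
2│♙ ♙ ♙ ♕ ♙ · ♙ ♙│2
1│♖ · ♗ · ♔ ♗ ♖ ·│1
  ─────────────────
  a b c d e f g h


a8, g8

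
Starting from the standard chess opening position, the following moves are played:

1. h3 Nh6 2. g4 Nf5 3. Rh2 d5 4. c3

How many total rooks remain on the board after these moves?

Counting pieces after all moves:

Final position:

  a b c d e f g h
  ─────────────────
8│♜ ♞ ♝ ♛ ♚ ♝ · ♜│8
7│♟ ♟ ♟ · ♟ ♟ ♟ ♟│7
6│· · · · · · · ·│6
5│· · · ♟ · ♞ · ·│5
4│· · · · · · ♙ ·│4
3│· · ♙ · · · · ♙│3
2│♙ ♙ · ♙ ♙ ♙ · ♖│2
1│♖ ♘ ♗ ♕ ♔ ♗ ♘ ·│1
  ─────────────────
  a b c d e f g h


4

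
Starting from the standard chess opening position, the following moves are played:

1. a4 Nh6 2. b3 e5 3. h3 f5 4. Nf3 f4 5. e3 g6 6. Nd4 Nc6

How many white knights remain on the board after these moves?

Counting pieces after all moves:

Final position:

  a b c d e f g h
  ─────────────────
8│♜ · ♝ ♛ ♚ ♝ · ♜│8
7│♟ ♟ ♟ ♟ · · · ♟│7
6│· · ♞ · · · ♟ ♞│6
5│· · · · ♟ · · ·│5
4│♙ · · ♘ · ♟ · ·│4
3│· ♙ · · ♙ · · ♙│3
2│· · ♙ ♙ · ♙ ♙ ·│2
1│♖ ♘ ♗ ♕ ♔ ♗ · ♖│1
  ─────────────────
  a b c d e f g h


2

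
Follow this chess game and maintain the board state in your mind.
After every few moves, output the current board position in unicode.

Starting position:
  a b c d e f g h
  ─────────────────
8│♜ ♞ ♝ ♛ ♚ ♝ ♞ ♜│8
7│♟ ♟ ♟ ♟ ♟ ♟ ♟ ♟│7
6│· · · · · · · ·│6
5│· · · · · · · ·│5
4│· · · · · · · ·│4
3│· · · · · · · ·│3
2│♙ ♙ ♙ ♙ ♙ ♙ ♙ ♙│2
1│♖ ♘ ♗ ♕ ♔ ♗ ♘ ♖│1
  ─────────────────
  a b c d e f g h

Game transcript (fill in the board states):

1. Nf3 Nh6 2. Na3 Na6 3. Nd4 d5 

  a b c d e f g h
  ─────────────────
8│♜ · ♝ ♛ ♚ ♝ · ♜│8
7│♟ ♟ ♟ · ♟ ♟ ♟ ♟│7
6│♞ · · · · · · ♞│6
5│· · · ♟ · · · ·│5
4│· · · ♘ · · · ·│4
3│♘ · · · · · · ·│3
2│♙ ♙ ♙ ♙ ♙ ♙ ♙ ♙│2
1│♖ · ♗ ♕ ♔ ♗ · ♖│1
  ─────────────────
  a b c d e f g h

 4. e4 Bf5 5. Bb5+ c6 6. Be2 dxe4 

  a b c d e f g h
  ─────────────────
8│♜ · · ♛ ♚ ♝ · ♜│8
7│♟ ♟ · · ♟ ♟ ♟ ♟│7
6│♞ · ♟ · · · · ♞│6
5│· · · · · ♝ · ·│5
4│· · · ♘ ♟ · · ·│4
3│♘ · · · · · · ·│3
2│♙ ♙ ♙ ♙ ♗ ♙ ♙ ♙│2
1│♖ · ♗ ♕ ♔ · · ♖│1
  ─────────────────
  a b c d e f g h

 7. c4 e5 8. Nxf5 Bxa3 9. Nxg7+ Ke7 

  a b c d e f g h
  ─────────────────
8│♜ · · ♛ · · · ♜│8
7│♟ ♟ · · ♚ ♟ ♘ ♟│7
6│♞ · ♟ · · · · ♞│6
5│· · · · ♟ · · ·│5
4│· · ♙ · ♟ · · ·│4
3│♝ · · · · · · ·│3
2│♙ ♙ · ♙ ♗ ♙ ♙ ♙│2
1│♖ · ♗ ♕ ♔ · · ♖│1
  ─────────────────
  a b c d e f g h

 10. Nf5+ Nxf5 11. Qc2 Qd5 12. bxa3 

  a b c d e f g h
  ─────────────────
8│♜ · · · · · · ♜│8
7│♟ ♟ · · ♚ ♟ · ♟│7
6│♞ · ♟ · · · · ·│6
5│· · · ♛ ♟ ♞ · ·│5
4│· · ♙ · ♟ · · ·│4
3│♙ · · · · · · ·│3
2│♙ · ♕ ♙ ♗ ♙ ♙ ♙│2
1│♖ · ♗ · ♔ · · ♖│1
  ─────────────────
  a b c d e f g h


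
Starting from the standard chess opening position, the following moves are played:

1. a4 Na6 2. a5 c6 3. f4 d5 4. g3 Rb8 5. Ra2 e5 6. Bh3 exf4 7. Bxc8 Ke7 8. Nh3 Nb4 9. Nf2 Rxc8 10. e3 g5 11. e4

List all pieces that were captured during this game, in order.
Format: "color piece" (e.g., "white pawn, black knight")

Tracking captures:
  exf4: captured white pawn
  Bxc8: captured black bishop
  Rxc8: captured white bishop

white pawn, black bishop, white bishop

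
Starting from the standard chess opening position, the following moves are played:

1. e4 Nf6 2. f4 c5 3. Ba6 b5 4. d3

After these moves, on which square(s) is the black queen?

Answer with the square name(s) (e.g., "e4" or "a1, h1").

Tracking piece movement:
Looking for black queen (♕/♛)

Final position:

  a b c d e f g h
  ─────────────────
8│♜ ♞ ♝ ♛ ♚ ♝ · ♜│8
7│♟ · · ♟ ♟ ♟ ♟ ♟│7
6│♗ · · · · ♞ · ·│6
5│· ♟ ♟ · · · · ·│5
4│· · · · ♙ ♙ · ·│4
3│· · · ♙ · · · ·│3
2│♙ ♙ ♙ · · · ♙ ♙│2
1│♖ ♘ ♗ ♕ ♔ · ♘ ♖│1
  ─────────────────
  a b c d e f g h


d8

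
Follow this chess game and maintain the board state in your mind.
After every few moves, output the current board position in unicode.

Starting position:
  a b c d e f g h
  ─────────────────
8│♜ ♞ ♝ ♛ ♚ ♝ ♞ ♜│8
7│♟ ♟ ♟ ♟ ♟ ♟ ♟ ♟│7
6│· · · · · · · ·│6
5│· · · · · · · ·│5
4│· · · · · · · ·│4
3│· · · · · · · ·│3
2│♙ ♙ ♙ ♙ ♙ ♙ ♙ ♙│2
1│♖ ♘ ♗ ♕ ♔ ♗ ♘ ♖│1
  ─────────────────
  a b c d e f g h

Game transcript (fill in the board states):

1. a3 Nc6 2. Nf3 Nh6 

  a b c d e f g h
  ─────────────────
8│♜ · ♝ ♛ ♚ ♝ · ♜│8
7│♟ ♟ ♟ ♟ ♟ ♟ ♟ ♟│7
6│· · ♞ · · · · ♞│6
5│· · · · · · · ·│5
4│· · · · · · · ·│4
3│♙ · · · · ♘ · ·│3
2│· ♙ ♙ ♙ ♙ ♙ ♙ ♙│2
1│♖ ♘ ♗ ♕ ♔ ♗ · ♖│1
  ─────────────────
  a b c d e f g h

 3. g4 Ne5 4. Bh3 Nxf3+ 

  a b c d e f g h
  ─────────────────
8│♜ · ♝ ♛ ♚ ♝ · ♜│8
7│♟ ♟ ♟ ♟ ♟ ♟ ♟ ♟│7
6│· · · · · · · ♞│6
5│· · · · · · · ·│5
4│· · · · · · ♙ ·│4
3│♙ · · · · ♞ · ♗│3
2│· ♙ ♙ ♙ ♙ ♙ · ♙│2
1│♖ ♘ ♗ ♕ ♔ · · ♖│1
  ─────────────────
  a b c d e f g h

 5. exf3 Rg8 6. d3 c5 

  a b c d e f g h
  ─────────────────
8│♜ · ♝ ♛ ♚ ♝ ♜ ·│8
7│♟ ♟ · ♟ ♟ ♟ ♟ ♟│7
6│· · · · · · · ♞│6
5│· · ♟ · · · · ·│5
4│· · · · · · ♙ ·│4
3│♙ · · ♙ · ♙ · ♗│3
2│· ♙ ♙ · · ♙ · ♙│2
1│♖ ♘ ♗ ♕ ♔ · · ♖│1
  ─────────────────
  a b c d e f g h

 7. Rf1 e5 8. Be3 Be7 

  a b c d e f g h
  ─────────────────
8│♜ · ♝ ♛ ♚ · ♜ ·│8
7│♟ ♟ · ♟ ♝ ♟ ♟ ♟│7
6│· · · · · · · ♞│6
5│· · ♟ · ♟ · · ·│5
4│· · · · · · ♙ ·│4
3│♙ · · ♙ ♗ ♙ · ♗│3
2│· ♙ ♙ · · ♙ · ♙│2
1│♖ ♘ · ♕ ♔ ♖ · ·│1
  ─────────────────
  a b c d e f g h

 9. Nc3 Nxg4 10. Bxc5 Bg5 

  a b c d e f g h
  ─────────────────
8│♜ · ♝ ♛ ♚ · ♜ ·│8
7│♟ ♟ · ♟ · ♟ ♟ ♟│7
6│· · · · · · · ·│6
5│· · ♗ · ♟ · ♝ ·│5
4│· · · · · · ♞ ·│4
3│♙ · ♘ ♙ · ♙ · ♗│3
2│· ♙ ♙ · · ♙ · ♙│2
1│♖ · · ♕ ♔ ♖ · ·│1
  ─────────────────
  a b c d e f g h



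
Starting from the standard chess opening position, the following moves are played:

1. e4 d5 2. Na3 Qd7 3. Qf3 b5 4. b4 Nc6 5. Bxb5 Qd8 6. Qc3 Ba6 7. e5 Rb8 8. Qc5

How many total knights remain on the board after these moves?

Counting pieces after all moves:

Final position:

  a b c d e f g h
  ─────────────────
8│· ♜ · ♛ ♚ ♝ ♞ ♜│8
7│♟ · ♟ · ♟ ♟ ♟ ♟│7
6│♝ · ♞ · · · · ·│6
5│· ♗ ♕ ♟ ♙ · · ·│5
4│· ♙ · · · · · ·│4
3│♘ · · · · · · ·│3
2│♙ · ♙ ♙ · ♙ ♙ ♙│2
1│♖ · ♗ · ♔ · ♘ ♖│1
  ─────────────────
  a b c d e f g h


4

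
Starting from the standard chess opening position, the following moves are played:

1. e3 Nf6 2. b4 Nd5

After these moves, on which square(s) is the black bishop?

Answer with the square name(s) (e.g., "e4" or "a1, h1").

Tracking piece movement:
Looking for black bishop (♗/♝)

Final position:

  a b c d e f g h
  ─────────────────
8│♜ ♞ ♝ ♛ ♚ ♝ · ♜│8
7│♟ ♟ ♟ ♟ ♟ ♟ ♟ ♟│7
6│· · · · · · · ·│6
5│· · · ♞ · · · ·│5
4│· ♙ · · · · · ·│4
3│· · · · ♙ · · ·│3
2│♙ · ♙ ♙ · ♙ ♙ ♙│2
1│♖ ♘ ♗ ♕ ♔ ♗ ♘ ♖│1
  ─────────────────
  a b c d e f g h


c8, f8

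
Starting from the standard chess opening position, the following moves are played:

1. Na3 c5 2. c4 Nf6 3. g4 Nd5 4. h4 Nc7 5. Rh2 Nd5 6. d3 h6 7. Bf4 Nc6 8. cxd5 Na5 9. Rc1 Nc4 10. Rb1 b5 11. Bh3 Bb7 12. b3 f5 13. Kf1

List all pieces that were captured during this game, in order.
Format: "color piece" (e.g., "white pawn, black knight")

Tracking captures:
  cxd5: captured black knight

black knight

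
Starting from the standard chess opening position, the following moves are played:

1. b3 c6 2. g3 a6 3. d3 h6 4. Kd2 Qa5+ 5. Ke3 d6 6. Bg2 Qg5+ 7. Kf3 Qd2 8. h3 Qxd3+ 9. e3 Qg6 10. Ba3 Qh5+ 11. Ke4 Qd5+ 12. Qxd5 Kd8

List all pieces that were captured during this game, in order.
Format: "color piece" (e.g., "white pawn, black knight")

Tracking captures:
  Qxd3+: captured white pawn
  Qxd5: captured black queen

white pawn, black queen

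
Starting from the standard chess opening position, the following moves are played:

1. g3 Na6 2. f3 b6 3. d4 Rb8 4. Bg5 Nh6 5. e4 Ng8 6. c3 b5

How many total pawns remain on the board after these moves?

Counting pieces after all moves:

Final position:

  a b c d e f g h
  ─────────────────
8│· ♜ ♝ ♛ ♚ ♝ ♞ ♜│8
7│♟ · ♟ ♟ ♟ ♟ ♟ ♟│7
6│♞ · · · · · · ·│6
5│· ♟ · · · · ♗ ·│5
4│· · · ♙ ♙ · · ·│4
3│· · ♙ · · ♙ ♙ ·│3
2│♙ ♙ · · · · · ♙│2
1│♖ ♘ · ♕ ♔ ♗ ♘ ♖│1
  ─────────────────
  a b c d e f g h


16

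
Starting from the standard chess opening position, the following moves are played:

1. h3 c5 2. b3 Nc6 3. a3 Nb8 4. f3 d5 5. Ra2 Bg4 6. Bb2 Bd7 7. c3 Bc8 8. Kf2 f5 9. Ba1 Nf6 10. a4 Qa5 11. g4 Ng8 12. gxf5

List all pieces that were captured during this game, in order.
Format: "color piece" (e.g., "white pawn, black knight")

Tracking captures:
  gxf5: captured black pawn

black pawn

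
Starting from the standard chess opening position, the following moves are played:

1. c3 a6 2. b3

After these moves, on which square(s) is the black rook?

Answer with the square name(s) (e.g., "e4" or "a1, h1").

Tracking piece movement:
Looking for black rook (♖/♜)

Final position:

  a b c d e f g h
  ─────────────────
8│♜ ♞ ♝ ♛ ♚ ♝ ♞ ♜│8
7│· ♟ ♟ ♟ ♟ ♟ ♟ ♟│7
6│♟ · · · · · · ·│6
5│· · · · · · · ·│5
4│· · · · · · · ·│4
3│· ♙ ♙ · · · · ·│3
2│♙ · · ♙ ♙ ♙ ♙ ♙│2
1│♖ ♘ ♗ ♕ ♔ ♗ ♘ ♖│1
  ─────────────────
  a b c d e f g h


a8, h8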